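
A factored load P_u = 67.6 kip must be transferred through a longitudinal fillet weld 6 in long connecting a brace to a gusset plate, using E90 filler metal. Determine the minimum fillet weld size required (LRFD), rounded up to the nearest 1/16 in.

w = 7/16 in

E90XX → F_EXX = 90 ksi.
Total weld length L = 6 in.
Required throat t_e = P_u / (φ × 0.6 F_EXX × L) = 67.6 / (0.75 × 0.6 × 90 × 6) = 0.2782 in.
Required leg w = t_e / 0.707 = 0.3935 in → use 7/16 in.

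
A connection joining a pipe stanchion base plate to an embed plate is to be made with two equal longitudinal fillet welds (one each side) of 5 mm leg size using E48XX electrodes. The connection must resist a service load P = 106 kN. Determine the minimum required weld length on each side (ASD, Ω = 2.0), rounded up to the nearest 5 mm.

L = 105 mm on each side

E48XX → F_EXX = 480 MPa.
Throat t_e = 0.707 × 5 = 3.535 mm.
r_n/Ω = (0.6 × 480 × 3.535) / 2.0 = 509 N/mm = 0.509 kN/mm.
L_req = P / (r_n/Ω) = 106 / 0.509 = 208.2 mm total.
Per side: 208.2 / 2 = 104.1 mm.
Round up → use L = 105 mm on each side.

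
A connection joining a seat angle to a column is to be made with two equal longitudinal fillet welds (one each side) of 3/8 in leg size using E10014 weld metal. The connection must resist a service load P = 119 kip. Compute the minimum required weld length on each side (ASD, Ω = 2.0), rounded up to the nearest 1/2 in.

E100XX → F_EXX = 100 ksi.
Throat t_e = 0.707 × 0.375 = 0.2651 in.
r_n/Ω = (0.6 × 100 × 0.2651) / 2.0 = 7.954 kip/in.
L_req = P / (r_n/Ω) = 119 / 7.954 = 14.96 in total.
Per side: 14.96 / 2 = 7.481 in.
Round up → use L = 7.5 in on each side.

L = 7.5 in on each side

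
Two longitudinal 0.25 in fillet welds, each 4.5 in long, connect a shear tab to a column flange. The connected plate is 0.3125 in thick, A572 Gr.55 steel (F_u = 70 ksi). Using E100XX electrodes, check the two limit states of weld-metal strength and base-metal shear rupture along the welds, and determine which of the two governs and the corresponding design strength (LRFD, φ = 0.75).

φR_n ≈ 71.6 kip (weld metal governs)

E100XX → F_EXX = 100 ksi.
t_e = 0.707 × 0.25 = 0.1767 in; L = 9 in.
Weld metal: φR_n = 0.75 × 0.6 × 100 × 0.1767 × 9 = 71.58 kip.
Base metal (shear rupture): φR_n = 0.75 × 0.6 × 70 × 0.3125 × 9 = 88.59 kip.
Governing: weld metal.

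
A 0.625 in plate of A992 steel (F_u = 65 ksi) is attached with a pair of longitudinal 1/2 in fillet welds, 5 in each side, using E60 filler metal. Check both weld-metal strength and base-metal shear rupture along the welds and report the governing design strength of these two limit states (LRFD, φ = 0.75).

φR_n ≈ 95.4 kips (weld metal governs)

E60XX → F_EXX = 60 ksi.
t_e = 0.707 × 0.5 = 0.3535 in; L = 10 in.
Weld metal: φR_n = 0.75 × 0.6 × 60 × 0.3535 × 10 = 95.44 kips.
Base metal (shear rupture): φR_n = 0.75 × 0.6 × 65 × 0.625 × 10 = 182.8 kips.
Governing: weld metal.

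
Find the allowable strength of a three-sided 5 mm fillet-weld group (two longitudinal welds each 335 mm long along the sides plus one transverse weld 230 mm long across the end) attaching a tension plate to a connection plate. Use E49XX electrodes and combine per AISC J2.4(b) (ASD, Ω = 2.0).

R_n/Ω ≈ 475 kN

E49XX → F_EXX = 490 MPa.
t_e = 0.707 × 5 = 3.535 mm.
R_nwl = 0.6 × 490 × 3.535 × 670 × 10⁻³ = 696.3 kN (longitudinal, 2 welds).
R_nwt = 0.6 × 490 × 3.535 × 230 × 10⁻³ = 239 kN (transverse, base value).
(i) R_nwl + R_nwt = 935.4 kN; (ii) 0.85 R_nwl + 1.5 R_nwt = 950.4 kN.
R_n = max = 950.4 kN [governs: (ii)]; R_n/Ω = 475.2 kN.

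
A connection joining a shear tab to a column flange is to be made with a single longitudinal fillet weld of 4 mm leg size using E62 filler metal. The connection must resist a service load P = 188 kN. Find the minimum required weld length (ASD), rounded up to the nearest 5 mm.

L = 360 mm

E62XX → F_EXX = 620 MPa.
Throat t_e = 0.707 × 4 = 2.828 mm.
r_n/Ω = (0.6 × 620 × 2.828) / 2.0 = 526 N/mm = 0.526 kN/mm.
L_req = P / (r_n/Ω) = 188 / 0.526 = 357.4 mm total.
Round up → use L = 360 mm.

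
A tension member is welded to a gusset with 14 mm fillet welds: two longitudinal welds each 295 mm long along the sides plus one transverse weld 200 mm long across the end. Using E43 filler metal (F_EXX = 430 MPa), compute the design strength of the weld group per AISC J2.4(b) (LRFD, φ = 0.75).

φR_n ≈ 1540 kN

t_e = 0.707 × 14 = 9.898 mm.
R_nwl = 0.6 × 430 × 9.898 × 590 × 10⁻³ = 1507 kN (longitudinal, 2 welds).
R_nwt = 0.6 × 430 × 9.898 × 200 × 10⁻³ = 510.7 kN (transverse, base value).
(i) R_nwl + R_nwt = 2017 kN; (ii) 0.85 R_nwl + 1.5 R_nwt = 2047 kN.
R_n = max = 2047 kN [governs: (ii)]; φR_n = 1535 kN.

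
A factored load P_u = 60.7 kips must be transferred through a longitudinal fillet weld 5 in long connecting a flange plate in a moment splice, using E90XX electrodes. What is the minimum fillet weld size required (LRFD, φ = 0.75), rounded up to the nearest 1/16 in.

E90XX → F_EXX = 90 ksi.
Total weld length L = 5 in.
Required throat t_e = P_u / (φ × 0.6 F_EXX × L) = 60.7 / (0.75 × 0.6 × 90 × 5) = 0.2998 in.
Required leg w = t_e / 0.707 = 0.424 in → use 7/16 in.

w = 7/16 in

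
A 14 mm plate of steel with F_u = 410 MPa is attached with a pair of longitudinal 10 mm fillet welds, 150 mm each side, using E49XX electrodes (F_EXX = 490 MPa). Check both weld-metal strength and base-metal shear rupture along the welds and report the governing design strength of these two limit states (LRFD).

t_e = 0.707 × 10 = 7.07 mm; L = 300 mm.
Weld metal: φR_n = 0.75 × 0.6 × 490 × 7.07 × 300 × 10⁻³ = 467.7 kN.
Base metal (shear rupture): φR_n = 0.75 × 0.6 × 410 × 14 × 300 × 10⁻³ = 774.9 kN.
Governing: weld metal.

φR_n ≈ 468 kN (weld metal governs)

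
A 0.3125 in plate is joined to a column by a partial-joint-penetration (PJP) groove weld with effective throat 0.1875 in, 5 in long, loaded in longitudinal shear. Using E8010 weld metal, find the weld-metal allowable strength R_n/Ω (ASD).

E80XX → F_EXX = 80 ksi.
Effective throat (given) t_e = 0.1875 in.
A_we = 0.1875 × 5 = 0.9375 in².
F_nw = 0.6 F_EXX = 48 ksi.
R_n/Ω = (48 × 0.9375) / 2.0 = 22.5 kip.

R_n/Ω ≈ 22.5 kip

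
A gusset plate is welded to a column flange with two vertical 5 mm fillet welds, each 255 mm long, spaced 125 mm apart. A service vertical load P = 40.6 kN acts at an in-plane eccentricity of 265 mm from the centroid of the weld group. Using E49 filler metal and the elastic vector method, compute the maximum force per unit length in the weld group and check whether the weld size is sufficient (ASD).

f_max ≈ 363 N/mm; adequate

E49XX → F_EXX = 490 MPa.
Total weld length L_w = 510 mm. Treat welds as unit-width lines.
Polar moment about centroid: J = 2[d³/12 + d(b/2)²] = 2[255³/12 + 255×62.5²] = 4756000 mm³.
Direct shear f_v = P/L_w = 40.6×10³ / 510 = 79.61 N/mm (vertical).
Torsion M = P·e = 40.6×10³ × 265 = 10759000 N·mm.
Critical point at (x, y) = (62.5, 127.5) from centroid. f_tx = M·y/J = 288.4 N/mm; f_ty = M·x/J = 141.4 N/mm.
Resultant f_max = √[f_tx² + (f_v + f_ty)²] = √[288.4² + (79.61 + 141.4)²] = 363.4 N/mm.
Capacity per unit length: r_n/Ω = (1/2.0) × 0.6 × 490 × (0.707 × 5) = 519.6 N/mm.
363.4 ≤ 519.6 → adequate.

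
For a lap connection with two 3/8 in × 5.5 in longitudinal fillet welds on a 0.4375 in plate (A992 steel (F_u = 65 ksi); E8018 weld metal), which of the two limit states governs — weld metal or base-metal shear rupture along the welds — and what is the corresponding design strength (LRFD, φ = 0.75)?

E80XX → F_EXX = 80 ksi.
t_e = 0.707 × 0.375 = 0.2651 in; L = 11 in.
Weld metal: φR_n = 0.75 × 0.6 × 80 × 0.2651 × 11 = 105 kip.
Base metal (shear rupture): φR_n = 0.75 × 0.6 × 65 × 0.4375 × 11 = 140.8 kip.
Governing: weld metal.

φR_n ≈ 105 kip (weld metal governs)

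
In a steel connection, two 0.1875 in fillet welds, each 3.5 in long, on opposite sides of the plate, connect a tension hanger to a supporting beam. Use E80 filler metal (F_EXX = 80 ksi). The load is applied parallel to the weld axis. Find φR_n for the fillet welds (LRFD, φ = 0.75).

Effective throat t_e = 0.707 × 0.1875 = 0.1326 in.
Total length L = 7 in; A_we = 0.1326 × 7 = 0.9279 in².
F_nw = 0.6 F_EXX = 0.6 × 80 = 48 ksi.
φR_n = 0.75 × 48 × 0.9279 = 33.41 kip.

φR_n ≈ 33.4 kip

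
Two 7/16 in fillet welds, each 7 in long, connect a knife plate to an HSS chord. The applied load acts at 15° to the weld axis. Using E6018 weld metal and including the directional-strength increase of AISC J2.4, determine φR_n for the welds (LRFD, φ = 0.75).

E60XX → F_EXX = 60 ksi.
t_e = 0.707 × 0.4375 = 0.3093 in; A_we = 0.3093 × 14 = 4.33 in².
Directional factor: 1.0 + 0.5 sin^1.5(15°) = 1.066.
F_nw = 0.6 × 60 × 1.066 = 38.37 ksi.
φR_n = 0.75 × 38.37 × 4.33 = 124.6 kip.

φR_n ≈ 125 kip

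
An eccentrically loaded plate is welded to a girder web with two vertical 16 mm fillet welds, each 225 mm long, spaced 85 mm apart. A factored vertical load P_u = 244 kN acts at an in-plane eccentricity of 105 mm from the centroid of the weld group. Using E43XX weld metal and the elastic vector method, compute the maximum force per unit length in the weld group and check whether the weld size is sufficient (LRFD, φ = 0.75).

E43XX → F_EXX = 430 MPa.
Total weld length L_w = 450 mm. Treat welds as unit-width lines.
Polar moment about centroid: J = 2[d³/12 + d(b/2)²] = 2[225³/12 + 225×42.5²] = 2711000 mm³.
Direct shear f_v = P/L_w = 244×10³ / 450 = 542.2 N/mm (vertical).
Torsion M = P·e = 244×10³ × 105 = 25620000 N·mm.
Critical point at (x, y) = (42.5, 112.5) from centroid. f_tx = M·y/J = 1063 N/mm; f_ty = M·x/J = 401.6 N/mm.
Resultant f_max = √[f_tx² + (f_v + f_ty)²] = √[1063² + (542.2 + 401.6)²] = 1422 N/mm.
Capacity per unit length: φr_n = 0.75 × 0.6 × 430 × (0.707 × 16) = 2189 N/mm.
1422 ≤ 2189 → adequate.

f_max ≈ 1420 N/mm; adequate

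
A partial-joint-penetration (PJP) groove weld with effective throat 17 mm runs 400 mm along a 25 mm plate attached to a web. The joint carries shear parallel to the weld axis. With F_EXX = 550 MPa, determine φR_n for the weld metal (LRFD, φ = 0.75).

Effective throat (given) t_e = 17 mm.
A_we = 17 × 400 = 6800 mm².
F_nw = 0.6 F_EXX = 330 MPa.
φR_n = 0.75 × 330 × 6800 × 10⁻³ = 1683 kN.

φR_n ≈ 1680 kN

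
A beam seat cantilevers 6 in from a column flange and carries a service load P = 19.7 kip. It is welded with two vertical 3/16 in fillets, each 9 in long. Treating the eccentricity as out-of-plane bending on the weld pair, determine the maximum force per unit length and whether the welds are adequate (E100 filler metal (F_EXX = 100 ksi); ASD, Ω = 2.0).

f_max ≈ 4.51 kip/in; NOT adequate

L_w = 2 × 9 = 18 in; section modulus (unit throat) S = 2 × L²/6 = 27 in².
Direct shear f_v = P/L_w = 19.7/18 = 1.094 kip/in.
Moment M = P × e = 19.7 × 6 = 118.2 kip·in; bending f_b = M/S = 4.378 kip/in.
f_max = √(f_v² + f_b²) = √(1.094² + 4.378²) = 4.513 kip/in.
r_n/Ω = (1/2.0) × 0.6 × 100 × (0.707 × 0.1875) = 3.977 kip/in → NOT adequate.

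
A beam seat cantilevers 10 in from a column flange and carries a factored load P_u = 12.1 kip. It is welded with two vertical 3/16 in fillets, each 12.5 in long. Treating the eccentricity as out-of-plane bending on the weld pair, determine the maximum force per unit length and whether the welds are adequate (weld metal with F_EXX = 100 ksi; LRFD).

f_max ≈ 2.37 kip/in; adequate

L_w = 2 × 12.5 = 25 in; section modulus (unit throat) S = 2 × L²/6 = 52.08 in².
Direct shear f_v = P/L_w = 12.1/25 = 0.484 kip/in.
Moment M = P × e = 12.1 × 10 = 121 kip·in; bending f_b = M/S = 2.323 kip/in.
f_max = √(f_v² + f_b²) = √(0.484² + 2.323²) = 2.373 kip/in.
φr_n = 0.75 × 0.6 × 100 × (0.707 × 0.1875) = 5.965 kip/in → adequate.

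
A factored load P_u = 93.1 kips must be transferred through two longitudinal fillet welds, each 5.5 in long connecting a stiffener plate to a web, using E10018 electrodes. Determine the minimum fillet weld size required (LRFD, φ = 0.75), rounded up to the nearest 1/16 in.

w = 5/16 in

E100XX → F_EXX = 100 ksi.
Total weld length L = 11 in.
Required throat t_e = P_u / (φ × 0.6 F_EXX × L) = 93.1 / (0.75 × 0.6 × 100 × 11) = 0.1881 in.
Required leg w = t_e / 0.707 = 0.266 in → use 5/16 in.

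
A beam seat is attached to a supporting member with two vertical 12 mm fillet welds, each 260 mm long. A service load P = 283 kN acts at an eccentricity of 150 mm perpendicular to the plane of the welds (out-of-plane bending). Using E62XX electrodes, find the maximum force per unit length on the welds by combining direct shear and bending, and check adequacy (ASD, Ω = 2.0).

E62XX → F_EXX = 620 MPa.
L_w = 2 × 260 = 520 mm; section modulus (unit throat) S = 2 × L²/6 = 22530 mm².
Direct shear f_v = P/L_w = 283×10³/520 = 544.2 N/mm.
Moment M = P × e = 283×10³ × 150 = 42450000 N·mm; bending f_b = M/S = 1884 N/mm.
f_max = √(f_v² + f_b²) = √(544.2² + 1884²) = 1961 N/mm.
r_n/Ω = (1/2.0) × 0.6 × 620 × (0.707 × 12) = 1578 N/mm → NOT adequate.

f_max ≈ 1960 N/mm; NOT adequate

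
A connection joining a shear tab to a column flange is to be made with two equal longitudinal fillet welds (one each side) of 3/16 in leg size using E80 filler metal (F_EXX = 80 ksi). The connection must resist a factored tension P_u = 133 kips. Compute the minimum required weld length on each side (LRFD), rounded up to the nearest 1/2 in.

Throat t_e = 0.707 × 0.1875 = 0.1326 in.
φr_n = 0.75 × 0.6 × 80 × 0.1326 = 4.772 kips/in.
L_req = P_u / φr_n = 133 / 4.772 = 27.87 in total.
Per side: 27.87 / 2 = 13.93 in.
Round up → use L = 14 in on each side.

L = 14 in on each side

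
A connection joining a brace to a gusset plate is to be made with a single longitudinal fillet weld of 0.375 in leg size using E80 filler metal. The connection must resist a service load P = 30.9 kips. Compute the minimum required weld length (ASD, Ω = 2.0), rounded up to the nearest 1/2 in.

L = 5 in

E80XX → F_EXX = 80 ksi.
Throat t_e = 0.707 × 0.375 = 0.2651 in.
r_n/Ω = (0.6 × 80 × 0.2651) / 2.0 = 6.363 kip/in.
L_req = P / (r_n/Ω) = 30.9 / 6.363 = 4.856 in total.
Round up → use L = 5 in.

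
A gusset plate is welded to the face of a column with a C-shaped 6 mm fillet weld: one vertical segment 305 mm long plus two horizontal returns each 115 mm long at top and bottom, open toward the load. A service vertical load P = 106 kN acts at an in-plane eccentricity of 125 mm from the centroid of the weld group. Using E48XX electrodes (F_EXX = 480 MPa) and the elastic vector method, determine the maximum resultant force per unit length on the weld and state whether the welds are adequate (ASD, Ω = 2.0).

f_max ≈ 417 N/mm; adequate

Total weld length L_w = 535 mm. Treat welds as unit-width lines.
Centroid: x̄ = 2×115×57.5 / 535 = 24.72 mm from the vertical weld.
Polar moment about centroid: J = I_x + I_y = [305³/12 + 2×115×152.5²] + [305×24.72² + 2(115³/12 + 115×32.78²)] = 8400000 mm³.
Direct shear f_v = P/L_w = 106×10³ / 535 = 198.1 N/mm (vertical).
Torsion M = P·e = 106×10³ × 125 = 13250000 N·mm.
Critical point at (x, y) = (90.28, 152.5) from centroid. f_tx = M·y/J = 240.5 N/mm; f_ty = M·x/J = 142.4 N/mm.
Resultant f_max = √[f_tx² + (f_v + f_ty)²] = √[240.5² + (198.1 + 142.4)²] = 416.9 N/mm.
Capacity per unit length: r_n/Ω = (1/2.0) × 0.6 × 480 × (0.707 × 6) = 610.8 N/mm.
416.9 ≤ 610.8 → adequate.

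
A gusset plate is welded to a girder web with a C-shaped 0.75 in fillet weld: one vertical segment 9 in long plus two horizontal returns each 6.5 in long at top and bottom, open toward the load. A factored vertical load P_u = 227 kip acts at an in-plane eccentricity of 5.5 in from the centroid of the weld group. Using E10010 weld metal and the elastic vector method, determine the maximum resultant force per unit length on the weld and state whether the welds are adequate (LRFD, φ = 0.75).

f_max ≈ 27.2 kip/in; NOT adequate

E100XX → F_EXX = 100 ksi.
Total weld length L_w = 22 in. Treat welds as unit-width lines.
Centroid: x̄ = 2×6.5×3.25 / 22 = 1.92 in from the vertical weld.
Polar moment about centroid: J = I_x + I_y = [9³/12 + 2×6.5×4.5²] + [9×1.92² + 2(6.5³/12 + 6.5×1.33²)] = 425.9 in³.
Direct shear f_v = P/L_w = 227 / 22 = 10.32 kip/in (vertical).
Torsion M = P·e = 227 × 5.5 = 1248.5 kip·in.
Critical point at (x, y) = (4.58, 4.5) from centroid. f_tx = M·y/J = 13.19 kip/in; f_ty = M·x/J = 13.42 kip/in.
Resultant f_max = √[f_tx² + (f_v + f_ty)²] = √[13.19² + (10.32 + 13.42)²] = 27.16 kip/in.
Capacity per unit length: φr_n = 0.75 × 0.6 × 100 × (0.707 × 0.75) = 23.86 kip/in.
27.16 > 23.86 → NOT adequate.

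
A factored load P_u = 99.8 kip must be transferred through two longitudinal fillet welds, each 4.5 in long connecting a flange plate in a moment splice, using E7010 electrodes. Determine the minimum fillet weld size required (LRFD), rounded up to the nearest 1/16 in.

w = 1/2 in

E70XX → F_EXX = 70 ksi.
Total weld length L = 9 in.
Required throat t_e = P_u / (φ × 0.6 F_EXX × L) = 99.8 / (0.75 × 0.6 × 70 × 9) = 0.352 in.
Required leg w = t_e / 0.707 = 0.4979 in → use 1/2 in.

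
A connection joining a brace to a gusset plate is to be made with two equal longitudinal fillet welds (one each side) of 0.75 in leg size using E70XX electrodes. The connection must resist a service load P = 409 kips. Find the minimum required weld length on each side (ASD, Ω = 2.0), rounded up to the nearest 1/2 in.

E70XX → F_EXX = 70 ksi.
Throat t_e = 0.707 × 0.75 = 0.5302 in.
r_n/Ω = (0.6 × 70 × 0.5302) / 2.0 = 11.14 kip/in.
L_req = P / (r_n/Ω) = 409 / 11.14 = 36.73 in total.
Per side: 36.73 / 2 = 18.37 in.
Round up → use L = 18.5 in on each side.

L = 18.5 in on each side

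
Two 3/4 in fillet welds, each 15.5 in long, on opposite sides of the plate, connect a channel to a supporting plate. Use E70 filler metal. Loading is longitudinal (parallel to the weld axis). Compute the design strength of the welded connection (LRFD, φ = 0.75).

φR_n ≈ 518 kip

E70XX → F_EXX = 70 ksi.
Effective throat t_e = 0.707 × 0.75 = 0.5302 in.
Total length L = 31 in; A_we = 0.5302 × 31 = 16.44 in².
F_nw = 0.6 F_EXX = 0.6 × 70 = 42 ksi.
φR_n = 0.75 × 42 × 16.44 = 517.8 kip.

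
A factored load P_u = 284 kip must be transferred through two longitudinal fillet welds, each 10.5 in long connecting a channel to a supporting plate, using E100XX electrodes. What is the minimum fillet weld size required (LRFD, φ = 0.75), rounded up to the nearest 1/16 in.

w = 7/16 in

E100XX → F_EXX = 100 ksi.
Total weld length L = 21 in.
Required throat t_e = P_u / (φ × 0.6 F_EXX × L) = 284 / (0.75 × 0.6 × 100 × 21) = 0.3005 in.
Required leg w = t_e / 0.707 = 0.4251 in → use 7/16 in.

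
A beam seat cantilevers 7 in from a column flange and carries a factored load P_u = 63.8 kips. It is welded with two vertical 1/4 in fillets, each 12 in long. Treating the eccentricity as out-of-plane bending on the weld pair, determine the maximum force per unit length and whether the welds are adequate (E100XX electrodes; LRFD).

f_max ≈ 9.68 kip/in; NOT adequate

E100XX → F_EXX = 100 ksi.
L_w = 2 × 12 = 24 in; section modulus (unit throat) S = 2 × L²/6 = 48 in².
Direct shear f_v = P/L_w = 63.8/24 = 2.658 kip/in.
Moment M = P × e = 63.8 × 7 = 446.6 kip·in; bending f_b = M/S = 9.304 kip/in.
f_max = √(f_v² + f_b²) = √(2.658² + 9.304²) = 9.676 kip/in.
φr_n = 0.75 × 0.6 × 100 × (0.707 × 0.25) = 7.954 kip/in → NOT adequate.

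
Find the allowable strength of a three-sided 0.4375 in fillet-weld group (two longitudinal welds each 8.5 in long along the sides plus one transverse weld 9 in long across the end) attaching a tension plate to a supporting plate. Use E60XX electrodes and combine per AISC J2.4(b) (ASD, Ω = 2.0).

E60XX → F_EXX = 60 ksi.
t_e = 0.707 × 0.4375 = 0.3093 in.
R_nwl = 0.6 × 60 × 0.3093 × 17 = 189.3 kips (longitudinal, 2 welds).
R_nwt = 0.6 × 60 × 0.3093 × 9 = 100.2 kips (transverse, base value).
(i) R_nwl + R_nwt = 289.5 kips; (ii) 0.85 R_nwl + 1.5 R_nwt = 311.2 kips.
R_n = max = 311.2 kips [governs: (ii)]; R_n/Ω = 155.6 kips.

R_n/Ω ≈ 156 kips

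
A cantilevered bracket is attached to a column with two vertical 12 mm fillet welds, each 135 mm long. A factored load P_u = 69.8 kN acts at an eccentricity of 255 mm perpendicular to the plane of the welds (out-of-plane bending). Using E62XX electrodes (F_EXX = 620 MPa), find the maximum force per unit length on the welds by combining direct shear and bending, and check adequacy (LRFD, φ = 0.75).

f_max ≈ 2940 N/mm; NOT adequate

L_w = 2 × 135 = 270 mm; section modulus (unit throat) S = 2 × L²/6 = 6075 mm².
Direct shear f_v = P/L_w = 69.8×10³/270 = 258.5 N/mm.
Moment M = P × e = 69.8×10³ × 255 = 17799000 N·mm; bending f_b = M/S = 2930 N/mm.
f_max = √(f_v² + f_b²) = √(258.5² + 2930²) = 2941 N/mm.
φr_n = 0.75 × 0.6 × 620 × (0.707 × 12) = 2367 N/mm → NOT adequate.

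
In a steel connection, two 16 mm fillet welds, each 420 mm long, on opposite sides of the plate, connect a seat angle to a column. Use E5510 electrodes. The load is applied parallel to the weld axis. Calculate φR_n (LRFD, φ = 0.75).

φR_n ≈ 2350 kN

E55XX → F_EXX = 550 MPa.
Effective throat t_e = 0.707 × 16 = 11.31 mm.
Total length L = 840 mm; A_we = 11.31 × 840 = 9502 mm².
F_nw = 0.6 F_EXX = 0.6 × 550 = 330 MPa.
φR_n = 0.75 × 330 × 9502 × 10⁻³ = 2352 kN.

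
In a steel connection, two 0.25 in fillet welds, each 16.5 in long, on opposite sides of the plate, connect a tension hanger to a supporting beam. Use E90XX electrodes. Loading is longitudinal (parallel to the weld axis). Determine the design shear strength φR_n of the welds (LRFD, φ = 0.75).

φR_n ≈ 236 kips

E90XX → F_EXX = 90 ksi.
Effective throat t_e = 0.707 × 0.25 = 0.1767 in.
Total length L = 33 in; A_we = 0.1767 × 33 = 5.833 in².
F_nw = 0.6 F_EXX = 0.6 × 90 = 54 ksi.
φR_n = 0.75 × 54 × 5.833 = 236.2 kips.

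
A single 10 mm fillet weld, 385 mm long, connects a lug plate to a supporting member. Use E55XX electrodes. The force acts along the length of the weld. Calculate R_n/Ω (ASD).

R_n/Ω ≈ 449 kN

E55XX → F_EXX = 550 MPa.
Effective throat t_e = 0.707 × 10 = 7.07 mm.
Total length L = 385 mm; A_we = 7.07 × 385 = 2722 mm².
F_nw = 0.6 F_EXX = 0.6 × 550 = 330 MPa.
R_n = 330 × 2722 × 10⁻³ = 898.2 kN; R_n/Ω = 898.2/2.0 = 449.1 kN.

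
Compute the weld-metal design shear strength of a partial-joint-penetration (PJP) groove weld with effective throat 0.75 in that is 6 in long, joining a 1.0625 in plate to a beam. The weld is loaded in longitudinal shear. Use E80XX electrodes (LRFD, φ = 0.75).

E80XX → F_EXX = 80 ksi.
Effective throat (given) t_e = 0.75 in.
A_we = 0.75 × 6 = 4.5 in².
F_nw = 0.6 F_EXX = 48 ksi.
φR_n = 0.75 × 48 × 4.5 = 162 kips.

φR_n ≈ 162 kips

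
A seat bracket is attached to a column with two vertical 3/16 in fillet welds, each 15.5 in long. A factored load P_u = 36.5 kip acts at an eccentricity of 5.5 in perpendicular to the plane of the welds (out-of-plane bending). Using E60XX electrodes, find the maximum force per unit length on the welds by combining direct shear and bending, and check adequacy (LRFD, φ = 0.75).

E60XX → F_EXX = 60 ksi.
L_w = 2 × 15.5 = 31 in; section modulus (unit throat) S = 2 × L²/6 = 80.08 in².
Direct shear f_v = P/L_w = 36.5/31 = 1.177 kip/in.
Moment M = P × e = 36.5 × 5.5 = 200.75 kip·in; bending f_b = M/S = 2.507 kip/in.
f_max = √(f_v² + f_b²) = √(1.177² + 2.507²) = 2.77 kip/in.
φr_n = 0.75 × 0.6 × 60 × (0.707 × 0.1875) = 3.579 kip/in → adequate.

f_max ≈ 2.77 kip/in; adequate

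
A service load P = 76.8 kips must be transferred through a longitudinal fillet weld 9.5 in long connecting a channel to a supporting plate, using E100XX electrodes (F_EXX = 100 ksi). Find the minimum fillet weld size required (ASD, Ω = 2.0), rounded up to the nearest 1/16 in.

w = 7/16 in

Total weld length L = 9.5 in.
Required throat t_e = P × Ω / (0.6 F_EXX × L) = 76.8 × 2.0 / (0.6 × 100 × 9.5) = 0.2695 in.
Required leg w = t_e / 0.707 = 0.3812 in → use 7/16 in.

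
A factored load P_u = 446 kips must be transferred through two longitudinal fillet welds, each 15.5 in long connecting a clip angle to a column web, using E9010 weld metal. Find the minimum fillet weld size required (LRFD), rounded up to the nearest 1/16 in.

w = 9/16 in

E90XX → F_EXX = 90 ksi.
Total weld length L = 31 in.
Required throat t_e = P_u / (φ × 0.6 F_EXX × L) = 446 / (0.75 × 0.6 × 90 × 31) = 0.3552 in.
Required leg w = t_e / 0.707 = 0.5025 in → use 9/16 in.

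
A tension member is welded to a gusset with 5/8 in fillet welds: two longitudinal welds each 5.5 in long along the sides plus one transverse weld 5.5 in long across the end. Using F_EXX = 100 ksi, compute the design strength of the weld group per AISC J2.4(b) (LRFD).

t_e = 0.707 × 0.625 = 0.4419 in.
R_nwl = 0.6 × 100 × 0.4419 × 11 = 291.6 kips (longitudinal, 2 welds).
R_nwt = 0.6 × 100 × 0.4419 × 5.5 = 145.8 kips (transverse, base value).
(i) R_nwl + R_nwt = 437.5 kips; (ii) 0.85 R_nwl + 1.5 R_nwt = 466.6 kips.
R_n = max = 466.6 kips [governs: (ii)]; φR_n = 350 kips.

φR_n ≈ 350 kips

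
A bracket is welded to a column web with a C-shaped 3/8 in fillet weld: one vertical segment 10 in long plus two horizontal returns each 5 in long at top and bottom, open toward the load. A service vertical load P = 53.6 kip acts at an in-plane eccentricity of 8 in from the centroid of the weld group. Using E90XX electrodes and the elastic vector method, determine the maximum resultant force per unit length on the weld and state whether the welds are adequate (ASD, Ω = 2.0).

E90XX → F_EXX = 90 ksi.
Total weld length L_w = 20 in. Treat welds as unit-width lines.
Centroid: x̄ = 2×5×2.5 / 20 = 1.25 in from the vertical weld.
Polar moment about centroid: J = I_x + I_y = [10³/12 + 2×5×5²] + [10×1.25² + 2(5³/12 + 5×1.25²)] = 385.4 in³.
Direct shear f_v = P/L_w = 53.6 / 20 = 2.68 kip/in (vertical).
Torsion M = P·e = 53.6 × 8 = 428.8 kip·in.
Critical point at (x, y) = (3.75, 5) from centroid. f_tx = M·y/J = 5.563 kip/in; f_ty = M·x/J = 4.172 kip/in.
Resultant f_max = √[f_tx² + (f_v + f_ty)²] = √[5.563² + (2.68 + 4.172)²] = 8.826 kip/in.
Capacity per unit length: r_n/Ω = (1/2.0) × 0.6 × 90 × (0.707 × 0.375) = 7.158 kip/in.
8.826 > 7.158 → NOT adequate.

f_max ≈ 8.83 kip/in; NOT adequate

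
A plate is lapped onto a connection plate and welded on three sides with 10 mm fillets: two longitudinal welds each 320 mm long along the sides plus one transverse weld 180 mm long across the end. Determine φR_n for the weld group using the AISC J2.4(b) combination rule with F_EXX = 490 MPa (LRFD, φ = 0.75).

φR_n ≈ 1280 kN

t_e = 0.707 × 10 = 7.07 mm.
R_nwl = 0.6 × 490 × 7.07 × 640 × 10⁻³ = 1330 kN (longitudinal, 2 welds).
R_nwt = 0.6 × 490 × 7.07 × 180 × 10⁻³ = 374.1 kN (transverse, base value).
(i) R_nwl + R_nwt = 1704 kN; (ii) 0.85 R_nwl + 1.5 R_nwt = 1692 kN.
R_n = max = 1704 kN [governs: (i)]; φR_n = 1278 kN.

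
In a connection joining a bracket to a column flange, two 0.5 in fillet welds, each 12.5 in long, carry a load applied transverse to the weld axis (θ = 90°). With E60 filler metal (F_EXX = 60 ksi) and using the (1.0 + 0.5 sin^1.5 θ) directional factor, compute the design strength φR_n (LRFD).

φR_n ≈ 358 kip

t_e = 0.707 × 0.5 = 0.3535 in; A_we = 0.3535 × 25 = 8.838 in².
Directional factor: 1.0 + 0.5 sin^1.5(90°) = 1.5.
F_nw = 0.6 × 60 × 1.5 = 54 ksi.
φR_n = 0.75 × 54 × 8.838 = 357.9 kip.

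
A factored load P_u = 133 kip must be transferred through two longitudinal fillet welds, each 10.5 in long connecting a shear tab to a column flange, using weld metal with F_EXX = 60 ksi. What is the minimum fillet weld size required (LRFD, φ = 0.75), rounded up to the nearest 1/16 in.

Total weld length L = 21 in.
Required throat t_e = P_u / (φ × 0.6 F_EXX × L) = 133 / (0.75 × 0.6 × 60 × 21) = 0.2346 in.
Required leg w = t_e / 0.707 = 0.3318 in → use 3/8 in.

w = 3/8 in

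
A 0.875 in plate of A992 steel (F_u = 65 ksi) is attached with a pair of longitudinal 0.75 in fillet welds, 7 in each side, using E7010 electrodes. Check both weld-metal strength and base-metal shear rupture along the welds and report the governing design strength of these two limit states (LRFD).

E70XX → F_EXX = 70 ksi.
t_e = 0.707 × 0.75 = 0.5302 in; L = 14 in.
Weld metal: φR_n = 0.75 × 0.6 × 70 × 0.5302 × 14 = 233.8 kip.
Base metal (shear rupture): φR_n = 0.75 × 0.6 × 65 × 0.875 × 14 = 358.3 kip.
Governing: weld metal.

φR_n ≈ 234 kip (weld metal governs)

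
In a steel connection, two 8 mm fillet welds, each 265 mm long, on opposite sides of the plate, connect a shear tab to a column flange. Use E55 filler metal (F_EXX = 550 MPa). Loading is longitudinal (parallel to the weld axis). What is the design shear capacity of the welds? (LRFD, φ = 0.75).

Effective throat t_e = 0.707 × 8 = 5.656 mm.
Total length L = 530 mm; A_we = 5.656 × 530 = 2998 mm².
F_nw = 0.6 F_EXX = 0.6 × 550 = 330 MPa.
φR_n = 0.75 × 330 × 2998 × 10⁻³ = 741.9 kN.

φR_n ≈ 742 kN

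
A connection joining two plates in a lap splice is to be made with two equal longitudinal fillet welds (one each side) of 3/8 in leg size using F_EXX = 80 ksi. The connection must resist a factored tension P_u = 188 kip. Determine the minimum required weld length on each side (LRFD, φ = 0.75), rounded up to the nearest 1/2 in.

Throat t_e = 0.707 × 0.375 = 0.2651 in.
φr_n = 0.75 × 0.6 × 80 × 0.2651 = 9.544 kip/in.
L_req = P_u / φr_n = 188 / 9.544 = 19.7 in total.
Per side: 19.7 / 2 = 9.849 in.
Round up → use L = 10 in on each side.

L = 10 in on each side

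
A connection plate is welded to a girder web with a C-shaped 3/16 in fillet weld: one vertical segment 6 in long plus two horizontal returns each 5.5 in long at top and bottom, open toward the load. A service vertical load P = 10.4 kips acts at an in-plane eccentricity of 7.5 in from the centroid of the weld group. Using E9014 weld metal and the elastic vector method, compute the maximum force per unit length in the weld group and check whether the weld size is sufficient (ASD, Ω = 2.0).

E90XX → F_EXX = 90 ksi.
Total weld length L_w = 17 in. Treat welds as unit-width lines.
Centroid: x̄ = 2×5.5×2.75 / 17 = 1.779 in from the vertical weld.
Polar moment about centroid: J = I_x + I_y = [6³/12 + 2×5.5×3²] + [6×1.779² + 2(5.5³/12 + 5.5×0.9706²)] = 174.1 in³.
Direct shear f_v = P/L_w = 10.4 / 17 = 0.6118 kip/in (vertical).
Torsion M = P·e = 10.4 × 7.5 = 78 kip·in.
Critical point at (x, y) = (3.721, 3) from centroid. f_tx = M·y/J = 1.344 kip/in; f_ty = M·x/J = 1.667 kip/in.
Resultant f_max = √[f_tx² + (f_v + f_ty)²] = √[1.344² + (0.6118 + 1.667)²] = 2.646 kip/in.
Capacity per unit length: r_n/Ω = (1/2.0) × 0.6 × 90 × (0.707 × 0.1875) = 3.579 kip/in.
2.646 ≤ 3.579 → adequate.

f_max ≈ 2.65 kip/in; adequate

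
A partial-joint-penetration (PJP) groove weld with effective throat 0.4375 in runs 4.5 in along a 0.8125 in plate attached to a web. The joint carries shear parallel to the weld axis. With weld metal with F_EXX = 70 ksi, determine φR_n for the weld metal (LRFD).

Effective throat (given) t_e = 0.4375 in.
A_we = 0.4375 × 4.5 = 1.969 in².
F_nw = 0.6 F_EXX = 42 ksi.
φR_n = 0.75 × 42 × 1.969 = 62.02 kips.

φR_n ≈ 62 kips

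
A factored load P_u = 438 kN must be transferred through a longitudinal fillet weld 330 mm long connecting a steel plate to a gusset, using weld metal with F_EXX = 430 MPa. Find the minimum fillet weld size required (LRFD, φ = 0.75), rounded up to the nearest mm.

w = 10 mm

Total weld length L = 330 mm.
Required throat t_e = P_u / (φ × 0.6 F_EXX × L) = 438 / (0.75 × 0.6 × 430 × 330 × 10⁻³) = 6.859 mm.
Required leg w = t_e / 0.707 = 9.702 mm → use 10 mm.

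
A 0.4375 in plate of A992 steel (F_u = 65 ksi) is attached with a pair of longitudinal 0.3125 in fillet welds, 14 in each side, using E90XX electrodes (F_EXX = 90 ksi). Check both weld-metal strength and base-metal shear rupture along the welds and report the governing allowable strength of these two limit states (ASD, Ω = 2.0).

t_e = 0.707 × 0.3125 = 0.2209 in; L = 28 in.
Weld metal: R_n/Ω = (1/2.0) × 0.6 × 90 × 0.2209 × 28 = 167 kip.
Base metal (shear rupture): R_n/Ω = (1/2.0) × 0.6 × 65 × 0.4375 × 28 = 238.9 kip.
Governing: weld metal.

R_n/Ω ≈ 167 kip (weld metal governs)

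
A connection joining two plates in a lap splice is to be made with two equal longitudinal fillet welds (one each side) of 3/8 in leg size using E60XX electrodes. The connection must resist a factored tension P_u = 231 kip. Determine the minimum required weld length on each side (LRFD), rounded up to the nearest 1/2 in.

L = 16.5 in on each side

E60XX → F_EXX = 60 ksi.
Throat t_e = 0.707 × 0.375 = 0.2651 in.
φr_n = 0.75 × 0.6 × 60 × 0.2651 = 7.158 kip/in.
L_req = P_u / φr_n = 231 / 7.158 = 32.27 in total.
Per side: 32.27 / 2 = 16.13 in.
Round up → use L = 16.5 in on each side.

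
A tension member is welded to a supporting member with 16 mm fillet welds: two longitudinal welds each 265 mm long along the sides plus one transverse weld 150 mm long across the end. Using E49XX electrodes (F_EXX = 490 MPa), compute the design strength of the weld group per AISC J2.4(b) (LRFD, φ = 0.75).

t_e = 0.707 × 16 = 11.31 mm.
R_nwl = 0.6 × 490 × 11.31 × 530 × 10⁻³ = 1763 kN (longitudinal, 2 welds).
R_nwt = 0.6 × 490 × 11.31 × 150 × 10⁻³ = 498.9 kN (transverse, base value).
(i) R_nwl + R_nwt = 2261 kN; (ii) 0.85 R_nwl + 1.5 R_nwt = 2247 kN.
R_n = max = 2261 kN [governs: (i)]; φR_n = 1696 kN.

φR_n ≈ 1700 kN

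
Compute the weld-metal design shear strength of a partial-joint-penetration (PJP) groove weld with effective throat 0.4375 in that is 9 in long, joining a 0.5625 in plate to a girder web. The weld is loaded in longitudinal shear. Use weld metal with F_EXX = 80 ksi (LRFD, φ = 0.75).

φR_n ≈ 142 kip

Effective throat (given) t_e = 0.4375 in.
A_we = 0.4375 × 9 = 3.938 in².
F_nw = 0.6 F_EXX = 48 ksi.
φR_n = 0.75 × 48 × 3.938 = 141.8 kip.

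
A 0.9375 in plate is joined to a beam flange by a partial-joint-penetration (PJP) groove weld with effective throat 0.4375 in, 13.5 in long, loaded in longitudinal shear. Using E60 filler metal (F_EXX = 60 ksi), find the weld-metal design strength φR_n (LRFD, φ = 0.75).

Effective throat (given) t_e = 0.4375 in.
A_we = 0.4375 × 13.5 = 5.906 in².
F_nw = 0.6 F_EXX = 36 ksi.
φR_n = 0.75 × 36 × 5.906 = 159.5 kip.

φR_n ≈ 159 kip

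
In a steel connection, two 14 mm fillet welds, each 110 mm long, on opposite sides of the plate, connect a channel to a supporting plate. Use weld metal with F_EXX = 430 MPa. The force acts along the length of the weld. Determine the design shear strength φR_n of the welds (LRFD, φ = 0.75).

φR_n ≈ 421 kN

Effective throat t_e = 0.707 × 14 = 9.898 mm.
Total length L = 220 mm; A_we = 9.898 × 220 = 2178 mm².
F_nw = 0.6 F_EXX = 0.6 × 430 = 258 MPa.
φR_n = 0.75 × 258 × 2178 × 10⁻³ = 421.4 kN.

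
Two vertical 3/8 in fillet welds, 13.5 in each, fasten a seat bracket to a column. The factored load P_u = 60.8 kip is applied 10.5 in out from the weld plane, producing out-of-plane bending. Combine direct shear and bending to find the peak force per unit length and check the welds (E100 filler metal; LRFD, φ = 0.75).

f_max ≈ 10.7 kip/in; adequate

E100XX → F_EXX = 100 ksi.
L_w = 2 × 13.5 = 27 in; section modulus (unit throat) S = 2 × L²/6 = 60.75 in².
Direct shear f_v = P/L_w = 60.8/27 = 2.252 kip/in.
Moment M = P × e = 60.8 × 10.5 = 638.4 kip·in; bending f_b = M/S = 10.51 kip/in.
f_max = √(f_v² + f_b²) = √(2.252² + 10.51²) = 10.75 kip/in.
φr_n = 0.75 × 0.6 × 100 × (0.707 × 0.375) = 11.93 kip/in → adequate.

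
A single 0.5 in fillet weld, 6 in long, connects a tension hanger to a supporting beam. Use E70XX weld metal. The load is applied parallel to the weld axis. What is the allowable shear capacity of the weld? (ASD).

R_n/Ω ≈ 44.5 kips

E70XX → F_EXX = 70 ksi.
Effective throat t_e = 0.707 × 0.5 = 0.3535 in.
Total length L = 6 in; A_we = 0.3535 × 6 = 2.121 in².
F_nw = 0.6 F_EXX = 0.6 × 70 = 42 ksi.
R_n = 42 × 2.121 = 89.08 kips; R_n/Ω = 89.08/2.0 = 44.54 kips.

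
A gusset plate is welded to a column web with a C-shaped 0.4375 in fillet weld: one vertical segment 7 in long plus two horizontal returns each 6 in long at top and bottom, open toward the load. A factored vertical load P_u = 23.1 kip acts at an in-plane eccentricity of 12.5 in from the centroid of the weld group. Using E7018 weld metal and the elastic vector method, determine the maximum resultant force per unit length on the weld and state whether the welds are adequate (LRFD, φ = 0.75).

E70XX → F_EXX = 70 ksi.
Total weld length L_w = 19 in. Treat welds as unit-width lines.
Centroid: x̄ = 2×6×3 / 19 = 1.895 in from the vertical weld.
Polar moment about centroid: J = I_x + I_y = [7³/12 + 2×6×3.5²] + [7×1.895² + 2(6³/12 + 6×1.105²)] = 251.4 in³.
Direct shear f_v = P/L_w = 23.1 / 19 = 1.216 kip/in (vertical).
Torsion M = P·e = 23.1 × 12.5 = 288.75 kip·in.
Critical point at (x, y) = (4.105, 3.5) from centroid. f_tx = M·y/J = 4.02 kip/in; f_ty = M·x/J = 4.716 kip/in.
Resultant f_max = √[f_tx² + (f_v + f_ty)²] = √[4.02² + (1.216 + 4.716)²] = 7.166 kip/in.
Capacity per unit length: φr_n = 0.75 × 0.6 × 70 × (0.707 × 0.4375) = 9.743 kip/in.
7.166 ≤ 9.743 → adequate.

f_max ≈ 7.17 kip/in; adequate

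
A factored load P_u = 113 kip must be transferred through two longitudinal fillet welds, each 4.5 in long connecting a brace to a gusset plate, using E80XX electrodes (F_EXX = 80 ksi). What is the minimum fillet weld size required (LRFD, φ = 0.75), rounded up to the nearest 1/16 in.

Total weld length L = 9 in.
Required throat t_e = P_u / (φ × 0.6 F_EXX × L) = 113 / (0.75 × 0.6 × 80 × 9) = 0.3488 in.
Required leg w = t_e / 0.707 = 0.4933 in → use 1/2 in.

w = 1/2 in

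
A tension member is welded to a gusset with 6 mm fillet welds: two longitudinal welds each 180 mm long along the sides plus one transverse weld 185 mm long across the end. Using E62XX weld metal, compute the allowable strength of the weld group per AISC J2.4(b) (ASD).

E62XX → F_EXX = 620 MPa.
t_e = 0.707 × 6 = 4.242 mm.
R_nwl = 0.6 × 620 × 4.242 × 360 × 10⁻³ = 568.1 kN (longitudinal, 2 welds).
R_nwt = 0.6 × 620 × 4.242 × 185 × 10⁻³ = 291.9 kN (transverse, base value).
(i) R_nwl + R_nwt = 860 kN; (ii) 0.85 R_nwl + 1.5 R_nwt = 920.8 kN.
R_n = max = 920.8 kN [governs: (ii)]; R_n/Ω = 460.4 kN.

R_n/Ω ≈ 460 kN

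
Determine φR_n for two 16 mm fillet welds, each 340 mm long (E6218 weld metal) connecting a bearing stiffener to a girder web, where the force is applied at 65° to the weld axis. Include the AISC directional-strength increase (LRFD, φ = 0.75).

φR_n ≈ 3070 kN

E62XX → F_EXX = 620 MPa.
t_e = 0.707 × 16 = 11.31 mm; A_we = 11.31 × 680 = 7692 mm².
Directional factor: 1.0 + 0.5 sin^1.5(65°) = 1.431.
F_nw = 0.6 × 620 × 1.431 = 532.5 MPa.
φR_n = 0.75 × 532.5 × 7692 × 10⁻³ = 3072 kN.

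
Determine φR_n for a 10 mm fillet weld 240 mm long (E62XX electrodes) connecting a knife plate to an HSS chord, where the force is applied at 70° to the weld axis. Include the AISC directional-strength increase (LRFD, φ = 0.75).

φR_n ≈ 689 kN

E62XX → F_EXX = 620 MPa.
t_e = 0.707 × 10 = 7.07 mm; A_we = 7.07 × 240 = 1697 mm².
Directional factor: 1.0 + 0.5 sin^1.5(70°) = 1.455.
F_nw = 0.6 × 620 × 1.455 = 541.4 MPa.
φR_n = 0.75 × 541.4 × 1697 × 10⁻³ = 689 kN.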